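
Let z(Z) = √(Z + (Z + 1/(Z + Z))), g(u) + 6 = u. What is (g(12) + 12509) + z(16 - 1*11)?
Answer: 12515 + √1010/10 ≈ 12518.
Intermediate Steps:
g(u) = -6 + u
z(Z) = √(1/(2*Z) + 2*Z) (z(Z) = √(Z + (Z + 1/(2*Z))) = √(1/(2*Z) + 2*Z))
(g(12) + 12509) + z(16 - 1*11) = ((-6 + 12) + 12509) + √(2/(16 - 1*11) + 8*(16 - 1*11))/2 = (6 + 12509) + √(2/(16 - 11) + 8*(16 - 11))/2 = 12515 + √(2/5 + 8*5)/2 = 12515 + √(2*(⅕) + 40)/2 = 12515 + √(⅖ + 40)/2 = 12515 + √(202/5)/2 = 12515 + (√1010/5)/2 = 12515 + √1010/10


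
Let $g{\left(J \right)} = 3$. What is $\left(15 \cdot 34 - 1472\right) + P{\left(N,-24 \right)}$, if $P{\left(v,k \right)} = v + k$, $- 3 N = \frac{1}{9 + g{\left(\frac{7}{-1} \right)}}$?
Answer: $- \frac{35497}{36} \approx -986.03$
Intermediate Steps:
$N = - \frac{1}{36}$ ($N = - \frac{1}{3 \left(9 + 3\right)} = - \frac{1}{3 \cdot 12} = \left(- \frac{1}{3}\right) \frac{1}{12} = - \frac{1}{36} \approx -0.027778$)
$P{\left(v,k \right)} = k + v$
$\left(15 \cdot 34 - 1472\right) + P{\left(N,-24 \right)} = \left(15 \cdot 34 - 1472\right) - \frac{865}{36} = \left(510 - 1472\right) - \frac{865}{36} = -962 - \frac{865}{36} = - \frac{35497}{36}$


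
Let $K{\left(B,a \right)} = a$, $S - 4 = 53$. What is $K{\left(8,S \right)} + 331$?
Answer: $388$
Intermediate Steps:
$S = 57$ ($S = 4 + 53 = 57$)
$K{\left(8,S \right)} + 331 = 57 + 331 = 388$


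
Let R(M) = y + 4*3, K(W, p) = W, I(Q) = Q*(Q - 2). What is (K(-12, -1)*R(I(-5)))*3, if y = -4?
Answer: -288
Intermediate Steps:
I(Q) = Q*(-2 + Q)
R(M) = 8 (R(M) = -4 + 4*3 = -4 + 12 = 8)
(K(-12, -1)*R(I(-5)))*3 = -12*8*3 = -96*3 = -288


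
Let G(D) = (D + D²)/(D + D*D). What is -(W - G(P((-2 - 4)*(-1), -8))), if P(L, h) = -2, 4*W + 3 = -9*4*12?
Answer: 439/4 ≈ 109.75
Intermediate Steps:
W = -435/4 (W = -¾ + (-9*4*12)/4 = -¾ + (-36*12)/4 = -¾ + (¼)*(-432) = -¾ - 108 = -435/4 ≈ -108.75)
G(D) = 1 (G(D) = (D + D²)/(D + D²) = 1)
-(W - G(P((-2 - 4)*(-1), -8))) = -(-435/4 - 1*1) = -(-435/4 - 1) = -1*(-439/4) = 439/4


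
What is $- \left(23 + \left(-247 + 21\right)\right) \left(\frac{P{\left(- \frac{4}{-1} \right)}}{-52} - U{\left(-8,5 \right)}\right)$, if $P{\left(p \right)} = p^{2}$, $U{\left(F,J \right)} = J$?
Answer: $- \frac{14007}{13} \approx -1077.5$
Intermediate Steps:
$- \left(23 + \left(-247 + 21\right)\right) \left(\frac{P{\left(- \frac{4}{-1} \right)}}{-52} - U{\left(-8,5 \right)}\right) = - \left(23 + \left(-247 + 21\right)\right) \left(\frac{\left(- \frac{4}{-1}\right)^{2}}{-52} - 5\right) = - \left(23 - 226\right) \left(\left(\left(-4\right) \left(-1\right)\right)^{2} \left(- \frac{1}{52}\right) - 5\right) = - \left(-203\right) \left(4^{2} \left(- \frac{1}{52}\right) - 5\right) = - \left(-203\right) \left(16 \left(- \frac{1}{52}\right) - 5\right) = - \left(-203\right) \left(- \frac{4}{13} - 5\right) = - \frac{\left(-203\right) \left(-69\right)}{13} = \left(-1\right) \frac{14007}{13} = - \frac{14007}{13}$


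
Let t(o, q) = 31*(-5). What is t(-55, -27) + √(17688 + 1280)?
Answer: -155 + 2*√4742 ≈ -17.276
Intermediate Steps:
t(o, q) = -155
t(-55, -27) + √(17688 + 1280) = -155 + √(17688 + 1280) = -155 + √18968 = -155 + 2*√4742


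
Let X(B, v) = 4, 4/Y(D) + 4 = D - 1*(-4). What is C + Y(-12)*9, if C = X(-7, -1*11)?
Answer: 1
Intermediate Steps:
Y(D) = 4/D (Y(D) = 4/(-4 + (D - 1*(-4))) = 4/(-4 + (D + 4)) = 4/(-4 + (4 + D)) = 4/D)
C = 4
C + Y(-12)*9 = 4 + (4/(-12))*9 = 4 + (4*(-1/12))*9 = 4 - 1/3*9 = 4 - 3 = 1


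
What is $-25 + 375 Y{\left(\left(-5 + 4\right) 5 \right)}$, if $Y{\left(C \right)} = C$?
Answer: $-1900$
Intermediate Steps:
$-25 + 375 Y{\left(\left(-5 + 4\right) 5 \right)} = -25 + 375 \left(-5 + 4\right) 5 = -25 + 375 \left(\left(-1\right) 5\right) = -25 + 375 \left(-5\right) = -25 - 1875 = -1900$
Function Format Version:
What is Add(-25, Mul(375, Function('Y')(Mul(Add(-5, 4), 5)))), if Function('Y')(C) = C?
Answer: -1900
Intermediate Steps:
Add(-25, Mul(375, Function('Y')(Mul(Add(-5, 4), 5)))) = Add(-25, Mul(375, Mul(Add(-5, 4), 5))) = Add(-25, Mul(375, Mul(-1, 5))) = Add(-25, Mul(375, -5)) = Add(-25, -1875) = -1900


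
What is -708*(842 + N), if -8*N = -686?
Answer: -656847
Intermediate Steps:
N = 343/4 (N = -⅛*(-686) = 343/4 ≈ 85.750)
-708*(842 + N) = -708*(842 + 343/4) = -708*3711/4 = -656847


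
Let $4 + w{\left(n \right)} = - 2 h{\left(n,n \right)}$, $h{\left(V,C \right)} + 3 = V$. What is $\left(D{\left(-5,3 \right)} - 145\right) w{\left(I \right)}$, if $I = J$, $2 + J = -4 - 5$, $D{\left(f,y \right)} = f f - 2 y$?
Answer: $-3024$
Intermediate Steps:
$D{\left(f,y \right)} = f^{2} - 2 y$
$h{\left(V,C \right)} = -3 + V$
$J = -11$ ($J = -2 - 9 = -11$)
$I = -11$
$w{\left(n \right)} = 2 - 2 n$ ($w{\left(n \right)} = -4 - 2 \left(-3 + n\right) = -4 - \left(-6 + 2 n\right) = 2 - 2 n$)
$\left(D{\left(-5,3 \right)} - 145\right) w{\left(I \right)} = \left(\left(\left(-5\right)^{2} - 6\right) - 145\right) \left(2 - -22\right) = \left(\left(25 - 6\right) - 145\right) \left(2 + 22\right) = \left(19 - 145\right) 24 = \left(-126\right) 24 = -3024$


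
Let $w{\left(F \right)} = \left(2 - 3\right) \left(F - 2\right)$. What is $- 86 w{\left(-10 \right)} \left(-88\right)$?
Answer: $90816$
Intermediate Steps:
$w{\left(F \right)} = 2 - F$ ($w{\left(F \right)} = - (-2 + F) = 2 - F$)
$- 86 w{\left(-10 \right)} \left(-88\right) = - 86 \left(2 - -10\right) \left(-88\right) = - 86 \left(2 + 10\right) \left(-88\right) = \left(-86\right) 12 \left(-88\right) = \left(-1032\right) \left(-88\right) = 90816$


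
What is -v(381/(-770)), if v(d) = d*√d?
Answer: 381*I*√293370/592900 ≈ 0.34806*I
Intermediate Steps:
v(d) = d^(3/2)
-v(381/(-770)) = -(381/(-770))^(3/2) = -(381*(-1/770))^(3/2) = -(-381/770)^(3/2) = -(-381)*I*√293370/592900 = 381*I*√293370/592900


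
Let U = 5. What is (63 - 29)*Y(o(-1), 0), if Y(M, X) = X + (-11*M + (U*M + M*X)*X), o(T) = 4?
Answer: -1496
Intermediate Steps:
Y(M, X) = X - 11*M + X*(5*M + M*X) (Y(M, X) = X + (-11*M + (5*M + M*X)*X) = X + (-11*M + X*(5*M + M*X)) = X - 11*M + X*(5*M + M*X))
(63 - 29)*Y(o(-1), 0) = (63 - 29)*(0 - 11*4 + 4*0² + 5*4*0) = 34*(0 - 44 + 4*0 + 0) = 34*(0 - 44 + 0 + 0) = 34*(-44) = -1496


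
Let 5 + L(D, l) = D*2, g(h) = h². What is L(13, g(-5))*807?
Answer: 16947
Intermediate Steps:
L(D, l) = -5 + 2*D (L(D, l) = -5 + D*2 = -5 + 2*D)
L(13, g(-5))*807 = (-5 + 2*13)*807 = (-5 + 26)*807 = 21*807 = 16947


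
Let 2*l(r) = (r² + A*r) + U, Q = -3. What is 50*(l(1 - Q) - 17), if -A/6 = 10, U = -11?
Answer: -6725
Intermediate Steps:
A = -60 (A = -6*10 = -60)
l(r) = -11/2 + r²/2 - 30*r (l(r) = ((r² - 60*r) - 11)/2 = (-11 + r² - 60*r)/2 = -11/2 + r²/2 - 30*r)
50*(l(1 - Q) - 17) = 50*((-11/2 + (1 - 1*(-3))²/2 - 30*(1 - 1*(-3))) - 17) = 50*((-11/2 + (1 + 3)²/2 - 30*(1 + 3)) - 17) = 50*((-11/2 + (½)*4² - 30*4) - 17) = 50*((-11/2 + (½)*16 - 120) - 17) = 50*((-11/2 + 8 - 120) - 17) = 50*(-235/2 - 17) = 50*(-269/2) = -6725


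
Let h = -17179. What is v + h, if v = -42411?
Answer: -59590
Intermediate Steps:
v + h = -42411 - 17179 = -59590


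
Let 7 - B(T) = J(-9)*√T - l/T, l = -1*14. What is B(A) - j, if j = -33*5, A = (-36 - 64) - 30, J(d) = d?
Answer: 11187/65 + 9*I*√130 ≈ 172.11 + 102.62*I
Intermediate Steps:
l = -14
A = -130 (A = -100 - 30 = -130)
B(T) = 7 - 14/T + 9*√T (B(T) = 7 - (-9*√T - (-14)/T) = 7 - (-9*√T + 14/T) = 7 + (-14/T + 9*√T) = 7 - 14/T + 9*√T)
j = -165
B(A) - j = (7 - 14/(-130) + 9*√(-130)) - 1*(-165) = (7 - 14*(-1/130) + 9*(I*√130)) + 165 = (7 + 7/65 + 9*I*√130) + 165 = (462/65 + 9*I*√130) + 165 = 11187/65 + 9*I*√130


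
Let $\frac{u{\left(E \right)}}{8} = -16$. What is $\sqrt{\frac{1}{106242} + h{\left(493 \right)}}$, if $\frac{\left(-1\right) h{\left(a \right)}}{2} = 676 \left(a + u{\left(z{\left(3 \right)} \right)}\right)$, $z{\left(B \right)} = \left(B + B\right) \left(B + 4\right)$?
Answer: $\frac{i \sqrt{5570087677976478}}{106242} \approx 702.48 i$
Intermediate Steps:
$z{\left(B \right)} = 2 B \left(4 + B\right)$
$u{\left(E \right)} = -128$ ($u{\left(E \right)} = 8 \left(-16\right) = -128$)
$h{\left(a \right)} = 173056 - 1352 a$ ($h{\left(a \right)} = - 2 \cdot 676 \left(a - 128\right) = - 2 \cdot 676 \left(-128 + a\right) = - 2 \left(-86528 + 676 a\right) = 173056 - 1352 a$)
$\sqrt{\frac{1}{106242} + h{\left(493 \right)}} = \sqrt{\frac{1}{106242} + \left(173056 - 666536\right)} = \sqrt{\frac{1}{106242} - 493480} = \sqrt{- \frac{52428302159}{106242}} = \frac{i \sqrt{5570087677976478}}{106242}$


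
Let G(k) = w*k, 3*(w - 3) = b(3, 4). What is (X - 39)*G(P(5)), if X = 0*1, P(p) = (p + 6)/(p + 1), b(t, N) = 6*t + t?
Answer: -715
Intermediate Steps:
b(t, N) = 7*t
w = 10 (w = 3 + (7*3)/3 = 3 + (1/3)*21 = 3 + 7 = 10)
P(p) = (6 + p)/(1 + p)
G(k) = 10*k
X = 0
(X - 39)*G(P(5)) = (0 - 39)*(10*((6 + 5)/(1 + 5))) = -390*11/6 = -39*55/3 = -715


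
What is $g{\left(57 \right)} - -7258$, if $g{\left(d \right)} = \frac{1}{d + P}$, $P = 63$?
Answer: $\frac{870961}{120} \approx 7258.0$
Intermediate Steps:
$g{\left(d \right)} = \frac{1}{63 + d}$ ($g{\left(d \right)} = \frac{1}{d + 63} = \frac{1}{63 + d}$)
$g{\left(57 \right)} - -7258 = \frac{1}{63 + 57} - -7258 = \frac{1}{120} + 7258 = \frac{870961}{120}$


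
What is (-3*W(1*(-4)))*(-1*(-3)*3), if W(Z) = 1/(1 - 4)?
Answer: 9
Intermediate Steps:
W(Z) = -⅓ (W(Z) = 1/(-3) = -⅓)
(-3*W(1*(-4)))*(-1*(-3)*3) = (-3*(-⅓))*(-1*(-3)*3) = 1*(3*3) = 1*9 = 9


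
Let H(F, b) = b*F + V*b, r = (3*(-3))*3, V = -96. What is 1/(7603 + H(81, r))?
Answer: 1/8008 ≈ 0.00012488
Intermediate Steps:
r = -27 (r = -9*3 = -27)
H(F, b) = -96*b + F*b (H(F, b) = b*F - 96*b = F*b - 96*b = -96*b + F*b)
1/(7603 + H(81, r)) = 1/(7603 - 27*(-96 + 81)) = 1/(7603 - 27*(-15)) = 1/(7603 + 405) = 1/8008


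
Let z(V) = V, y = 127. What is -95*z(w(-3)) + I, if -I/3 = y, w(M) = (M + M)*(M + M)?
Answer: -3801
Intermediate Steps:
w(M) = 4*M² (w(M) = (2*M)*(2*M) = 4*M²)
I = -381 (I = -3*127 = -381)
-95*z(w(-3)) + I = -380*(-3)² - 381 = -380*9 - 381 = -95*36 - 381 = -3420 - 381 = -3801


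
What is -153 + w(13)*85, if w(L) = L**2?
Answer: 14212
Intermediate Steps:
-153 + w(13)*85 = -153 + 13**2*85 = -153 + 169*85 = -153 + 14365 = 14212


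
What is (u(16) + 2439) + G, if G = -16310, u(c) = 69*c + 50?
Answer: -12717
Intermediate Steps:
u(c) = 50 + 69*c
(u(16) + 2439) + G = ((50 + 69*16) + 2439) - 16310 = ((50 + 1104) + 2439) - 16310 = (1154 + 2439) - 16310 = 3593 - 16310 = -12717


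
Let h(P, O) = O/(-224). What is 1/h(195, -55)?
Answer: 224/55 ≈ 4.0727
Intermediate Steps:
h(P, O) = -O/224 (h(P, O) = O*(-1/224) = -O/224)
1/h(195, -55) = 1/(-1/224*(-55)) = 1/(55/224) = 224/55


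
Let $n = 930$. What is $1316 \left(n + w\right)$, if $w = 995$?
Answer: $2533300$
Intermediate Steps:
$1316 \left(n + w\right) = 1316 \left(930 + 995\right) = 1316 \cdot 1925 = 2533300$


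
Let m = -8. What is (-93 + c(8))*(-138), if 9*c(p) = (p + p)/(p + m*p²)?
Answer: 2425718/189 ≈ 12834.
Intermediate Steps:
c(p) = 2*p/(9*(p - 8*p²)) (c(p) = ((p + p)/(p - 8*p²))/9 = ((2*p)/(p - 8*p²))/9 = (2*p/(p - 8*p²))/9 = 2*p/(9*(p - 8*p²)))
(-93 + c(8))*(-138) = (-93 - 2/(-9 + 72*8))*(-138) = (-93 - 2/(-9 + 576))*(-138) = (-93 - 2/567)*(-138) = -52733/567*(-138) = 2425718/189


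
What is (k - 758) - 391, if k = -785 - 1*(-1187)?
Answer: -747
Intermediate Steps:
k = 402 (k = -785 + 1187 = 402)
(k - 758) - 391 = (402 - 758) - 391 = -356 - 391 = -747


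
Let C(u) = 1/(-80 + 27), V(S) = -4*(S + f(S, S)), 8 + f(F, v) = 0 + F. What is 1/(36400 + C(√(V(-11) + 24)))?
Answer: 53/1929199 ≈ 2.7473e-5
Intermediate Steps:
f(F, v) = -8 + F (f(F, v) = -8 + (0 + F) = -8 + F)
V(S) = 32 - 8*S (V(S) = -4*(S + (-8 + S)) = -4*(-8 + 2*S) = 32 - 8*S)
C(u) = -1/53 (C(u) = 1/(-53) = -1/53)
1/(36400 + C(√(V(-11) + 24))) = 1/(36400 - 1/53) = 1/(1929199/53) = 53/1929199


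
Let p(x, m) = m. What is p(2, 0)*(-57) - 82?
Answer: -82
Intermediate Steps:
p(2, 0)*(-57) - 82 = 0*(-57) - 82 = 0 - 82 = -82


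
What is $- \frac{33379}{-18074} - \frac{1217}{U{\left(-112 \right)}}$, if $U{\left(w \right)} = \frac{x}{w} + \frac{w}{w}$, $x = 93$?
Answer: $- \frac{2462924295}{343406} \approx -7172.0$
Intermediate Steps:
$U{\left(w \right)} = 1 + \frac{93}{w}$ ($U{\left(w \right)} = \frac{93}{w} + \frac{w}{w} = \frac{93}{w} + 1 = 1 + \frac{93}{w}$)
$- \frac{33379}{-18074} - \frac{1217}{U{\left(-112 \right)}} = - \frac{33379}{-18074} - \frac{1217}{\frac{1}{-112} \left(93 - 112\right)} = \left(-33379\right) \left(- \frac{1}{18074}\right) - \frac{1217}{\left(- \frac{1}{112}\right) \left(-19\right)} = \frac{33379}{18074} - \frac{1217}{\frac{19}{112}} = \frac{33379}{18074} - \frac{136304}{19} = - \frac{2462924295}{343406}$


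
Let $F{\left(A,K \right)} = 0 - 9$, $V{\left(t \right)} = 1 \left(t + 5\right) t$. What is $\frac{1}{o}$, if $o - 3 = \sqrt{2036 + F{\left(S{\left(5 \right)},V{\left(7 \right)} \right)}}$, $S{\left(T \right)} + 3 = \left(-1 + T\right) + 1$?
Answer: $- \frac{3}{2018} + \frac{\sqrt{2027}}{2018} \approx 0.020824$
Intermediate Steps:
$S{\left(T \right)} = -3 + T$ ($S{\left(T \right)} = -3 + \left(\left(-1 + T\right) + 1\right) = -3 + T$)
$V{\left(t \right)} = t \left(5 + t\right)$ ($V{\left(t \right)} = 1 \left(5 + t\right) t = \left(5 + t\right) t = t \left(5 + t\right)$)
$F{\left(A,K \right)} = -9$ ($F{\left(A,K \right)} = 0 - 9 = -9$)
$o = 3 + \sqrt{2027}$ ($o = 3 + \sqrt{2036 - 9} = 3 + \sqrt{2027} \approx 48.022$)
$\frac{1}{o} = \frac{1}{3 + \sqrt{2027}}$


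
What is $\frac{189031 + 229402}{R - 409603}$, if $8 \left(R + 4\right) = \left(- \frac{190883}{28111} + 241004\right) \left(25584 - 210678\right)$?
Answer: $- \frac{47050280252}{627021679352375} \approx -7.5038 \cdot 10^{-5}$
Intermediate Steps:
$R = - \frac{626975621952643}{112444}$ ($R = -4 + \frac{\left(- \frac{190883}{28111} + 241004\right) \left(25584 - 210678\right)}{8} = -4 + \frac{\left(\left(-190883\right) \frac{1}{28111} + 241004\right) \left(-185094\right)}{8} = -4 + \frac{\left(- \frac{190883}{28111} + 241004\right) \left(-185094\right)}{8} = -4 + \frac{\frac{6774672561}{28111} \left(-185094\right)}{8} = -4 + \frac{1}{8} \left(- \frac{1253951243005734}{28111}\right) = -4 - \frac{626975621502867}{112444} = - \frac{626975621952643}{112444} \approx -5.5759 \cdot 10^{9}$)
$\frac{189031 + 229402}{R - 409603} = \frac{189031 + 229402}{- \frac{626975621952643}{112444} - 409603} = \frac{418433}{- \frac{627021679352375}{112444}} = 418433 \left(- \frac{112444}{627021679352375}\right) = - \frac{47050280252}{627021679352375}$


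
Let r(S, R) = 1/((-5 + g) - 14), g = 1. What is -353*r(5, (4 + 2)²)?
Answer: 353/18 ≈ 19.611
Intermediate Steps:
r(S, R) = -1/18 (r(S, R) = 1/((-5 + 1) - 14) = 1/(-4 - 14) = 1/(-18) = -1/18)
-353*r(5, (4 + 2)²) = -353*(-1/18) = 353/18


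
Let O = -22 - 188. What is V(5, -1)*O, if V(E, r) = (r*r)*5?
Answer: -1050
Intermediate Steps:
O = -210
V(E, r) = 5*r**2 (V(E, r) = r**2*5 = 5*r**2)
V(5, -1)*O = (5*(-1)**2)*(-210) = (5*1)*(-210) = 5*(-210) = -1050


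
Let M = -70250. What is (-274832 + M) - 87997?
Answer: -433079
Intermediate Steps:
(-274832 + M) - 87997 = (-274832 - 70250) - 87997 = -345082 - 87997 = -433079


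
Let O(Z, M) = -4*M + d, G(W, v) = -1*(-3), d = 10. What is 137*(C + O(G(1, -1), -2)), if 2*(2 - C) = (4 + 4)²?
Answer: -1644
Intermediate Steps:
C = -30 (C = 2 - (4 + 4)²/2 = 2 - ½*8² = 2 - ½*64 = 2 - 32 = -30)
G(W, v) = 3
O(Z, M) = 10 - 4*M (O(Z, M) = -4*M + 10 = 10 - 4*M)
137*(C + O(G(1, -1), -2)) = 137*(-30 + (10 - 4*(-2))) = 137*(-30 + (10 + 8)) = 137*(-30 + 18) = 137*(-12) = -1644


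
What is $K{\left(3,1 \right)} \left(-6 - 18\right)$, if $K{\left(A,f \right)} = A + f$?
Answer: $-96$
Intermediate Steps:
$K{\left(3,1 \right)} \left(-6 - 18\right) = \left(3 + 1\right) \left(-6 - 18\right) = 4 \left(-24\right) = -96$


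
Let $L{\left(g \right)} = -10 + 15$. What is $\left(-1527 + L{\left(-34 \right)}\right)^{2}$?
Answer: $2316484$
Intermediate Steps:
$L{\left(g \right)} = 5$
$\left(-1527 + L{\left(-34 \right)}\right)^{2} = \left(-1527 + 5\right)^{2} = \left(-1522\right)^{2} = 2316484$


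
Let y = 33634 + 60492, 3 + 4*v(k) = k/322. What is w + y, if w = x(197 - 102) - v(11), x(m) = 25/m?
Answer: 2303476057/24472 ≈ 94127.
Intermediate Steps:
v(k) = -¾ + k/1288 (v(k) = -¾ + (k/322)/4 = -¾ + k/1288)
y = 94126
w = 24585/24472 (w = 25/(197 - 102) - (-¾ + (1/1288)*11) = 25/95 - (-¾ + 11/1288) = 25*(1/95) - 1*(-955/1288) = 5/19 + 955/1288 = 24585/24472 ≈ 1.0046)
w + y = 24585/24472 + 94126 = 2303476057/24472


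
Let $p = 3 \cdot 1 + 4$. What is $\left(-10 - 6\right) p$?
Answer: $-112$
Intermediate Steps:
$p = 7$ ($p = 3 + 4 = 7$)
$\left(-10 - 6\right) p = \left(-10 - 6\right) 7 = \left(-16\right) 7 = -112$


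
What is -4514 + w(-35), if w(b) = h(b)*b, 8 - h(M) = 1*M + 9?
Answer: -5704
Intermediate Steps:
h(M) = -1 - M (h(M) = 8 - (1*M + 9) = 8 - (M + 9) = 8 - (9 + M) = 8 + (-9 - M) = -1 - M)
w(b) = b*(-1 - b) (w(b) = (-1 - b)*b = b*(-1 - b))
-4514 + w(-35) = -4514 - 1*(-35)*(1 - 35) = -4514 - 1*(-35)*(-34) = -4514 - 1190 = -5704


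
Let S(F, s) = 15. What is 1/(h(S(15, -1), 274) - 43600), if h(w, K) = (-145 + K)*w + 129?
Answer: -1/41536 ≈ -2.4076e-5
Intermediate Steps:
h(w, K) = 129 + w*(-145 + K) (h(w, K) = w*(-145 + K) + 129 = 129 + w*(-145 + K))
1/(h(S(15, -1), 274) - 43600) = 1/((129 - 145*15 + 274*15) - 43600) = 1/((129 - 2175 + 4110) - 43600) = 1/(2064 - 43600) = 1/(-41536) = -1/41536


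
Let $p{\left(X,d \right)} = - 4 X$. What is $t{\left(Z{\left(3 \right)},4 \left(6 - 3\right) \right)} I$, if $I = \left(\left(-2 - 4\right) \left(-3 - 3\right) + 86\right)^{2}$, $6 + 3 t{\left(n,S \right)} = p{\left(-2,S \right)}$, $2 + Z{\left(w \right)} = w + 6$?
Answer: $\frac{29768}{3} \approx 9922.7$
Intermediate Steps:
$Z{\left(w \right)} = 4 + w$ ($Z{\left(w \right)} = -2 + \left(w + 6\right) = -2 + \left(6 + w\right) = 4 + w$)
$t{\left(n,S \right)} = \frac{2}{3}$ ($t{\left(n,S \right)} = -2 + \frac{\left(-4\right) \left(-2\right)}{3} = -2 + \frac{1}{3} \cdot 8 = -2 + \frac{8}{3} = \frac{2}{3}$)
$I = 14884$ ($I = \left(\left(-2 - 4\right) \left(-6\right) + 86\right)^{2} = \left(\left(-6\right) \left(-6\right) + 86\right)^{2} = \left(36 + 86\right)^{2} = 122^{2} = 14884$)
$t{\left(Z{\left(3 \right)},4 \left(6 - 3\right) \right)} I = \frac{2}{3} \cdot 14884 = \frac{29768}{3}$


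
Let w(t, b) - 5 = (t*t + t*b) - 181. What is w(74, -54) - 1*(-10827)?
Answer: 12131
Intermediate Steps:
w(t, b) = -176 + t² + b*t (w(t, b) = 5 + ((t*t + t*b) - 181) = 5 + ((t² + b*t) - 181) = 5 + (-181 + t² + b*t) = -176 + t² + b*t)
w(74, -54) - 1*(-10827) = (-176 + 74² - 54*74) - 1*(-10827) = (-176 + 5476 - 3996) + 10827 = 1304 + 10827 = 12131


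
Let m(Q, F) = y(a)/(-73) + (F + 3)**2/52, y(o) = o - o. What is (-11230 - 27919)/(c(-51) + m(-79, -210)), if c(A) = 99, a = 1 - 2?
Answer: -2035748/47997 ≈ -42.414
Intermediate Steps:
a = -1
y(o) = 0
m(Q, F) = (3 + F)**2/52 (m(Q, F) = 0/(-73) + (F + 3)**2/52 = 0*(-1/73) + (3 + F)**2*(1/52) = 0 + (3 + F)**2/52 = (3 + F)**2/52)
(-11230 - 27919)/(c(-51) + m(-79, -210)) = (-11230 - 27919)/(99 + (3 - 210)**2/52) = -39149/(99 + (1/52)*(-207)**2) = -39149/(99 + (1/52)*42849) = -39149/(99 + 42849/52) = -39149/47997/52 = -39149*52/47997 = -2035748/47997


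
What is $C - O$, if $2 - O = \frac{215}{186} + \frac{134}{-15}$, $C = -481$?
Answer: $- \frac{152141}{310} \approx -490.78$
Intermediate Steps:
$O = \frac{3031}{310}$ ($O = 2 - \left(\frac{215}{186} + \frac{134}{-15}\right) = 2 - \left(215 \cdot \frac{1}{186} + 134 \left(- \frac{1}{15}\right)\right) = 2 - \left(\frac{215}{186} - \frac{134}{15}\right) = 2 - - \frac{2411}{310} = 2 + \frac{2411}{310} = \frac{3031}{310} \approx 9.7774$)
$C - O = -481 - \frac{3031}{310} = - \frac{152141}{310}$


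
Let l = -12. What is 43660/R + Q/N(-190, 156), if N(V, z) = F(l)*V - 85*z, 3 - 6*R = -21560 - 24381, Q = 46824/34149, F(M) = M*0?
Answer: 1235598541339/216710066235 ≈ 5.7016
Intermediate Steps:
F(M) = 0
Q = 15608/11383 (Q = 46824*(1/34149) = 15608/11383 ≈ 1.3712)
R = 22972/3 (R = ½ - (-21560 - 24381)/6 = ½ - ⅙*(-45941) = ½ + 45941/6 = 22972/3 ≈ 7657.3)
N(V, z) = -85*z (N(V, z) = 0*V - 85*z = 0 - 85*z = -85*z)
43660/R + Q/N(-190, 156) = 43660/(22972/3) + 15608/(11383*((-85*156))) = 43660*(3/22972) + (15608/11383)/(-13260) = 32745/5743 + (15608/11383)*(-1/13260) = 32745/5743 - 3902/37734645 = 1235598541339/216710066235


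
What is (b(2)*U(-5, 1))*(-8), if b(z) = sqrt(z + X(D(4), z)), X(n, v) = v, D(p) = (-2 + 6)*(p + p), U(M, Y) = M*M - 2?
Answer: -368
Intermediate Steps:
U(M, Y) = -2 + M**2 (U(M, Y) = M**2 - 2 = -2 + M**2)
D(p) = 8*p (D(p) = 4*(2*p) = 8*p)
b(z) = sqrt(2)*sqrt(z) (b(z) = sqrt(z + z) = sqrt(2*z) = sqrt(2)*sqrt(z))
(b(2)*U(-5, 1))*(-8) = ((sqrt(2)*sqrt(2))*(-2 + (-5)**2))*(-8) = (2*(-2 + 25))*(-8) = (2*23)*(-8) = 46*(-8) = -368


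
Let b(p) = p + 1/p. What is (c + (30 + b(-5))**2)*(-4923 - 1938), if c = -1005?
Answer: 66887889/25 ≈ 2.6755e+6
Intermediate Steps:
(c + (30 + b(-5))**2)*(-4923 - 1938) = (-1005 + (30 + (-5 + 1/(-5)))**2)*(-4923 - 1938) = (-1005 + (30 + (-5 - 1/5))**2)*(-6861) = (-1005 + (30 - 26/5)**2)*(-6861) = (-1005 + (124/5)**2)*(-6861) = (-1005 + 15376/25)*(-6861) = -9749/25*(-6861) = 66887889/25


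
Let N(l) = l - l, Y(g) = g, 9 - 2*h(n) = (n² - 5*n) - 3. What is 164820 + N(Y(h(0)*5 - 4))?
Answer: 164820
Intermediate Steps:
h(n) = 6 - n²/2 + 5*n/2 (h(n) = 9/2 - ((n² - 5*n) - 3)/2 = 9/2 - (-3 + n² - 5*n)/2 = 9/2 + (3/2 - n²/2 + 5*n/2) = 6 - n²/2 + 5*n/2)
N(l) = 0
164820 + N(Y(h(0)*5 - 4)) = 164820 + 0 = 164820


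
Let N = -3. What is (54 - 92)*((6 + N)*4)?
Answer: -456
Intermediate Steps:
(54 - 92)*((6 + N)*4) = (54 - 92)*((6 - 3)*4) = -114*4 = -38*12 = -456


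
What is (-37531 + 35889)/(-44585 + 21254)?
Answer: 1642/23331 ≈ 0.070378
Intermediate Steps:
(-37531 + 35889)/(-44585 + 21254) = -1642/(-23331) = -1642*(-1/23331) = 1642/23331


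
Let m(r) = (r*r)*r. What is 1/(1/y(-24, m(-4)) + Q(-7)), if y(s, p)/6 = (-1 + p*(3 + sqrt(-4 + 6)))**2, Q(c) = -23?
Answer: -699087785526/16079012796241 + 148224*sqrt(2)/16079012796241 ≈ -0.043478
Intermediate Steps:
m(r) = r**3 (m(r) = r**2*r = r**3)
y(s, p) = 6*(-1 + p*(3 + sqrt(2)))**2 (y(s, p) = 6*(-1 + p*(3 + sqrt(-4 + 6)))**2 = 6*(-1 + p*(3 + sqrt(2)))**2)
1/(1/y(-24, m(-4)) + Q(-7)) = 1/(1/(6*(-1 + 3*(-4)**3 + (-4)**3*sqrt(2))**2) - 23) = 1/(1/(6*(-1 + 3*(-64) - 64*sqrt(2))**2) - 23) = 1/(1/(6*(-1 - 192 - 64*sqrt(2))**2) - 23) = 1/(1/(6*(-193 - 64*sqrt(2))**2) - 23) = 1/(-23 + 1/(6*(-193 - 64*sqrt(2))**2))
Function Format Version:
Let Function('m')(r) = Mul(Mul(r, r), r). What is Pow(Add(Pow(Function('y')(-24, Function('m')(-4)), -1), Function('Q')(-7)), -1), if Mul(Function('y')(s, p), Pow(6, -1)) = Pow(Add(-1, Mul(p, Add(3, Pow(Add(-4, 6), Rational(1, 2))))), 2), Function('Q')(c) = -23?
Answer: Add(Rational(-699087785526, 16079012796241), Mul(Rational(148224, 16079012796241), Pow(2, Rational(1, 2)))) ≈ -0.043478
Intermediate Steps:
Function('m')(r) = Pow(r, 3) (Function('m')(r) = Mul(Pow(r, 2), r) = Pow(r, 3))
Function('y')(s, p) = Mul(6, Pow(Add(-1, Mul(p, Add(3, Pow(2, Rational(1, 2))))), 2)) (Function('y')(s, p) = Mul(6, Pow(Add(-1, Mul(p, Add(3, Pow(Add(-4, 6), Rational(1, 2))))), 2)) = Mul(6, Pow(Add(-1, Mul(p, Add(3, Pow(2, Rational(1, 2))))), 2)))
Pow(Add(Pow(Function('y')(-24, Function('m')(-4)), -1), Function('Q')(-7)), -1) = Pow(Add(Pow(Mul(6, Pow(Add(-1, Mul(3, Pow(-4, 3)), Mul(Pow(-4, 3), Pow(2, Rational(1, 2)))), 2)), -1), -23), -1) = Pow(Add(Pow(Mul(6, Pow(Add(-1, Mul(3, -64), Mul(-64, Pow(2, Rational(1, 2)))), 2)), -1), -23), -1) = Pow(Add(Pow(Mul(6, Pow(Add(-1, -192, Mul(-64, Pow(2, Rational(1, 2)))), 2)), -1), -23), -1) = Pow(Add(Pow(Mul(6, Pow(Add(-193, Mul(-64, Pow(2, Rational(1, 2)))), 2)), -1), -23), -1) = Pow(Add(Mul(Rational(1, 6), Pow(Add(-193, Mul(-64, Pow(2, Rational(1, 2)))), -2)), -23), -1) = Pow(Add(-23, Mul(Rational(1, 6), Pow(Add(-193, Mul(-64, Pow(2, Rational(1, 2)))), -2))), -1)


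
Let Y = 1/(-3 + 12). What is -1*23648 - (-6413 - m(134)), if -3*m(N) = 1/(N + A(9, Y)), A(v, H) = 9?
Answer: -7393816/429 ≈ -17235.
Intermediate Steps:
Y = 1/9 ≈ 0.11111
m(N) = -1/(3*(9 + N)) (m(N) = -1/(3*(N + 9)) = -1/(3*(9 + N)))
-1*23648 - (-6413 - m(134)) = -1*23648 - (-6413 - (-1)/(27 + 3*134)) = -23648 - (-6413 - (-1)/(27 + 402)) = -23648 - (-6413 - (-1)/429) = -23648 - (-6413 - 1*(-1/429)) = -23648 - (-6413 + 1/429) = -23648 - 1*(-2751176/429) = -23648 + 2751176/429 = -7393816/429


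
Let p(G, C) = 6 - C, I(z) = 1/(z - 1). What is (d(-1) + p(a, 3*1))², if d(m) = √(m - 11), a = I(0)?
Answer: -3 + 12*I*√3 ≈ -3.0 + 20.785*I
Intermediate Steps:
I(z) = 1/(-1 + z)
a = -1 (a = 1/(-1 + 0) = 1/(-1) = -1)
d(m) = √(-11 + m)
(d(-1) + p(a, 3*1))² = (√(-11 - 1) + (6 - 3))² = (√(-12) + (6 - 1*3))² = (2*I*√3 + (6 - 3))² = (2*I*√3 + 3)² = (3 + 2*I*√3)²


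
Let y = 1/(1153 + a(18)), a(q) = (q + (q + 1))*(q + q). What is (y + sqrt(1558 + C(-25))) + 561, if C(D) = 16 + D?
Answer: 1394086/2485 + sqrt(1549) ≈ 600.36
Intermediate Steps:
a(q) = 2*q*(1 + 2*q) (a(q) = (q + (1 + q))*(2*q) = (1 + 2*q)*(2*q) = 2*q*(1 + 2*q))
y = 1/2485 (y = 1/(1153 + 2*18*(1 + 2*18)) = 1/(1153 + 2*18*(1 + 36)) = 1/(1153 + 2*18*37) = 1/(1153 + 1332) = 1/2485 ≈ 0.00040241)
(y + sqrt(1558 + C(-25))) + 561 = (1/2485 + sqrt(1558 + (16 - 25))) + 561 = (1/2485 + sqrt(1558 - 9)) + 561 = (1/2485 + sqrt(1549)) + 561 = 1394086/2485 + sqrt(1549)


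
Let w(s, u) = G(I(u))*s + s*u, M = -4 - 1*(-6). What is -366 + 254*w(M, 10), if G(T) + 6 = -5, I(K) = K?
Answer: -874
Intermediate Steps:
G(T) = -11 (G(T) = -6 - 5 = -11)
M = 2 (M = -4 + 6 = 2)
w(s, u) = -11*s + s*u
-366 + 254*w(M, 10) = -366 + 254*(2*(-11 + 10)) = -366 + 254*(2*(-1)) = -366 + 254*(-2) = -366 - 508 = -874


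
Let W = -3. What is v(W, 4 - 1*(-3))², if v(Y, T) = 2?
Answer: 4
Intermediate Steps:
v(W, 4 - 1*(-3))² = 2² = 4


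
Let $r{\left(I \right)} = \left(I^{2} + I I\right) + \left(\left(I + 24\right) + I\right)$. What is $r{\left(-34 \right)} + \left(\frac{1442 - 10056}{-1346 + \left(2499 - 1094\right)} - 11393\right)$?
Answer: $-9271$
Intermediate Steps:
$r{\left(I \right)} = 24 + 2 I + 2 I^{2}$ ($r{\left(I \right)} = \left(I^{2} + I^{2}\right) + \left(\left(24 + I\right) + I\right) = 2 I^{2} + \left(24 + 2 I\right) = 24 + 2 I + 2 I^{2}$)
$r{\left(-34 \right)} + \left(\frac{1442 - 10056}{-1346 + \left(2499 - 1094\right)} - 11393\right) = \left(24 + 2 \left(-34\right) + 2 \left(-34\right)^{2}\right) + \left(\frac{1442 - 10056}{-1346 + \left(2499 - 1094\right)} - 11393\right) = \left(24 - 68 + 2 \cdot 1156\right) - \left(11393 + \frac{8614}{-1346 + 1405}\right) = \left(24 - 68 + 2312\right) - \left(11393 + \frac{8614}{59}\right) = 2268 - 11539 = -9271$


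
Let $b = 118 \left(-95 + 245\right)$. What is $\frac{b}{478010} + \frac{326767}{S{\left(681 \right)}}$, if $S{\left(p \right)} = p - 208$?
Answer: $\frac{15620626577}{22609873} \approx 690.88$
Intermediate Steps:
$S{\left(p \right)} = -208 + p$
$b = 17700$ ($b = 118 \cdot 150 = 17700$)
$\frac{b}{478010} + \frac{326767}{S{\left(681 \right)}} = \frac{17700}{478010} + \frac{326767}{-208 + 681} = 17700 \cdot \frac{1}{478010} + \frac{326767}{473} = \frac{1770}{47801} + 326767 \cdot \frac{1}{473} = \frac{1770}{47801} + \frac{326767}{473} = \frac{15620626577}{22609873}$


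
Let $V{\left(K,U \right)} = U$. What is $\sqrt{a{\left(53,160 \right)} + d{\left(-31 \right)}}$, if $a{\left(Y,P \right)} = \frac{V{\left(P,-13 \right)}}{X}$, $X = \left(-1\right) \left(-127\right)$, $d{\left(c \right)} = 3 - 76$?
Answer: $\frac{2 i \sqrt{294767}}{127} \approx 8.55 i$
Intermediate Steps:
$d{\left(c \right)} = -73$
$X = 127$
$a{\left(Y,P \right)} = - \frac{13}{127}$
$\sqrt{a{\left(53,160 \right)} + d{\left(-31 \right)}} = \sqrt{- \frac{13}{127} - 73} = \sqrt{- \frac{9284}{127}} = \frac{2 i \sqrt{294767}}{127}$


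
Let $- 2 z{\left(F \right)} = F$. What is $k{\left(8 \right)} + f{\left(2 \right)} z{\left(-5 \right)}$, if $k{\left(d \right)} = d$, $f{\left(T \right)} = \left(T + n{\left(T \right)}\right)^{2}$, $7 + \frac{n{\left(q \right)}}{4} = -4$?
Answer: $4418$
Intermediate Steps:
$n{\left(q \right)} = -44$ ($n{\left(q \right)} = -28 + 4 \left(-4\right) = -28 - 16 = -44$)
$z{\left(F \right)} = - \frac{F}{2}$
$f{\left(T \right)} = \left(-44 + T\right)^{2}$ ($f{\left(T \right)} = \left(T - 44\right)^{2} = \left(-44 + T\right)^{2}$)
$k{\left(8 \right)} + f{\left(2 \right)} z{\left(-5 \right)} = 8 + \left(-44 + 2\right)^{2} \left(\left(- \frac{1}{2}\right) \left(-5\right)\right) = 8 + \left(-42\right)^{2} \cdot \frac{5}{2} = 8 + 1764 \cdot \frac{5}{2} = 8 + 4410 = 4418$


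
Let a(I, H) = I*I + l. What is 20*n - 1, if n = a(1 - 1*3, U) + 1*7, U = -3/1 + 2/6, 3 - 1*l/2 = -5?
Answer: 539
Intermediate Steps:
l = 16 (l = 6 - 2*(-5) = 6 + 10 = 16)
U = -8/3 (U = -3*1 + 2*(1/6) = -3 + 1/3 = -8/3 ≈ -2.6667)
a(I, H) = 16 + I**2 (a(I, H) = I*I + 16 = I**2 + 16 = 16 + I**2)
n = 27 (n = (16 + (1 - 1*3)**2) + 1*7 = (16 + (1 - 3)**2) + 7 = (16 + (-2)**2) + 7 = (16 + 4) + 7 = 20 + 7 = 27)
20*n - 1 = 20*27 - 1 = 540 - 1 = 539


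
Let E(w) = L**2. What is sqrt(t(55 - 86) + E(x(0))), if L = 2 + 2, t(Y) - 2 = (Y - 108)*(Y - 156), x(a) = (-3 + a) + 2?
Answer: 37*sqrt(19) ≈ 161.28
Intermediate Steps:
x(a) = -1 + a
t(Y) = 2 + (-156 + Y)*(-108 + Y) (t(Y) = 2 + (Y - 108)*(Y - 156) = 2 + (-108 + Y)*(-156 + Y) = 2 + (-156 + Y)*(-108 + Y))
L = 4
E(w) = 16 (E(w) = 4**2 = 16)
sqrt(t(55 - 86) + E(x(0))) = sqrt((16850 + (55 - 86)**2 - 264*(55 - 86)) + 16) = sqrt((16850 + (-31)**2 - 264*(-31)) + 16) = sqrt((16850 + 961 + 8184) + 16) = sqrt(25995 + 16) = sqrt(26011) = 37*sqrt(19)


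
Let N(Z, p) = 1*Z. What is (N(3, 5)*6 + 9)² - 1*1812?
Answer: -1083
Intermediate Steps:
N(Z, p) = Z
(N(3, 5)*6 + 9)² - 1*1812 = (3*6 + 9)² - 1*1812 = (18 + 9)² - 1812 = 27² - 1812 = 729 - 1812 = -1083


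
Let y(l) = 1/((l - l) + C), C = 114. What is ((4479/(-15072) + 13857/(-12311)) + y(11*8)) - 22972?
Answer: -80992229918011/3525476448 ≈ -22973.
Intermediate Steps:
y(l) = 1/114 (y(l) = 1/((l - l) + 114) = 1/(0 + 114) = 1/114)
((4479/(-15072) + 13857/(-12311)) + y(11*8)) - 22972 = ((4479/(-15072) + 13857/(-12311)) + 1/114) - 22972 = ((4479*(-1/15072) + 13857*(-1/12311)) + 1/114) - 22972 = ((-1493/5024 - 13857/12311) + 1/114) - 22972 = (-87997891/61850464 + 1/114) - 22972 = -4984954555/3525476448 - 22972 = -80992229918011/3525476448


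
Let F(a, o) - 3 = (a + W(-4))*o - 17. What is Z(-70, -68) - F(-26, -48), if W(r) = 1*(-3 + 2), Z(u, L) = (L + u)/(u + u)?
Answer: -89671/70 ≈ -1281.0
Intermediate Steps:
Z(u, L) = (L + u)/(2*u) (Z(u, L) = (L + u)/((2*u)) = (L + u)*(1/(2*u)) = (L + u)/(2*u))
W(r) = -1 (W(r) = 1*(-1) = -1)
F(a, o) = -14 + o*(-1 + a) (F(a, o) = 3 + ((a - 1)*o - 17) = 3 + ((-1 + a)*o - 17) = 3 + (o*(-1 + a) - 17) = 3 + (-17 + o*(-1 + a)) = -14 + o*(-1 + a))
Z(-70, -68) - F(-26, -48) = (½)*(-68 - 70)/(-70) - (-14 - 1*(-48) - 26*(-48)) = (½)*(-1/70)*(-138) - (-14 + 48 + 1248) = 69/70 - 1*1282 = 69/70 - 1282 = -89671/70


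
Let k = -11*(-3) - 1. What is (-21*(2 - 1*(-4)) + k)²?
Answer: 8836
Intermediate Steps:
k = 32 (k = 33 - 1 = 32)
(-21*(2 - 1*(-4)) + k)² = (-21*(2 - 1*(-4)) + 32)² = (-21*(2 + 4) + 32)² = (-21*6 + 32)² = (-126 + 32)² = (-94)² = 8836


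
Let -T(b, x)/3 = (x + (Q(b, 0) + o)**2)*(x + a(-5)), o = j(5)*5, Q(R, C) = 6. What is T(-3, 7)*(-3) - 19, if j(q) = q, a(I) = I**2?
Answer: 278765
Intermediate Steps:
o = 25 (o = 5*5 = 25)
T(b, x) = -3*(25 + x)*(961 + x) (T(b, x) = -3*(x + (6 + 25)**2)*(x + (-5)**2) = -3*(x + 31**2)*(x + 25) = -3*(x + 961)*(25 + x) = -3*(961 + x)*(25 + x) = -3*(25 + x)*(961 + x))
T(-3, 7)*(-3) - 19 = (-72075 - 2958*7 - 3*7**2)*(-3) - 19 = (-72075 - 20706 - 3*49)*(-3) - 19 = (-72075 - 20706 - 147)*(-3) - 19 = -92928*(-3) - 19 = 278784 - 19 = 278765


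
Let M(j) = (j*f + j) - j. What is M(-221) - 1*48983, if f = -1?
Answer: -48762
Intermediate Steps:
M(j) = -j (M(j) = (j*(-1) + j) - j = (-j + j) - j = 0 - j = -j)
M(-221) - 1*48983 = -1*(-221) - 1*48983 = 221 - 48983 = -48762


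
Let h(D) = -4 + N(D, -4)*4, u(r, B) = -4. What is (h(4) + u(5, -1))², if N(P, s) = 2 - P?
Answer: 256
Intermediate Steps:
h(D) = 4 - 4*D (h(D) = -4 + (2 - D)*4 = -4 + (8 - 4*D) = 4 - 4*D)
(h(4) + u(5, -1))² = ((4 - 4*4) - 4)² = ((4 - 16) - 4)² = (-12 - 4)² = (-16)² = 256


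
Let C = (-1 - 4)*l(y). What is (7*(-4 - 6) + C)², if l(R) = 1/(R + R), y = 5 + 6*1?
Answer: 2387025/484 ≈ 4931.9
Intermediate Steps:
y = 11 (y = 5 + 6 = 11)
l(R) = 1/(2*R)
C = -5/22 (C = (-1 - 4)*((½)/11) = -5/(2*11) = -5*1/22 = -5/22 ≈ -0.22727)
(7*(-4 - 6) + C)² = (7*(-4 - 6) - 5/22)² = (7*(-10) - 5/22)² = (-70 - 5/22)² = (-1545/22)² = 2387025/484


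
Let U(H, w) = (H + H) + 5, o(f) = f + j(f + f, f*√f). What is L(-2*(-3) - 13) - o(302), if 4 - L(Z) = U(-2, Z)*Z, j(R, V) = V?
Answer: -291 - 302*√302 ≈ -5539.2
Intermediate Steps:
o(f) = f + f^(3/2) (o(f) = f + f*√f = f + f^(3/2))
U(H, w) = 5 + 2*H (U(H, w) = 2*H + 5 = 5 + 2*H)
L(Z) = 4 - Z (L(Z) = 4 - (5 + 2*(-2))*Z = 4 - (5 - 4)*Z = 4 - Z)
L(-2*(-3) - 13) - o(302) = (4 - (-2*(-3) - 13)) - (302 + 302^(3/2)) = (4 - (6 - 13)) - (302 + 302*√302) = (4 - 1*(-7)) + (-302 - 302*√302) = (4 + 7) + (-302 - 302*√302) = 11 + (-302 - 302*√302) = -291 - 302*√302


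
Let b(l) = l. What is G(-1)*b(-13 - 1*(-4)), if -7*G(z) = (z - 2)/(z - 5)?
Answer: 9/14 ≈ 0.64286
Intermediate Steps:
G(z) = -(-2 + z)/(7*(-5 + z)) (G(z) = -(z - 2)/(7*(z - 5)) = -(-2 + z)/(7*(-5 + z)))
G(-1)*b(-13 - 1*(-4)) = ((2 - 1*(-1))/(7*(-5 - 1)))*(-13 - 1*(-4)) = ((⅐)*(2 + 1)/(-6))*(-13 + 4) = ((⅐)*(-⅙)*3)*(-9) = -1/14*(-9) = 9/14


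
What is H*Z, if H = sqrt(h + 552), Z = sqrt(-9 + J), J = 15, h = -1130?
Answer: 34*I*sqrt(3) ≈ 58.89*I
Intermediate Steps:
Z = sqrt(6) (Z = sqrt(-9 + 15) = sqrt(6) ≈ 2.4495)
H = 17*I*sqrt(2) (H = sqrt(-1130 + 552) = sqrt(-578) = 17*I*sqrt(2) ≈ 24.042*I)
H*Z = (17*I*sqrt(2))*sqrt(6) = 34*I*sqrt(3)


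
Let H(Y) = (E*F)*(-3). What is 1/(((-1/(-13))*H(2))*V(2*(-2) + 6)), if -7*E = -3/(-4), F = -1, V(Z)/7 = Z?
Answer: -26/9 ≈ -2.8889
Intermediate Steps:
V(Z) = 7*Z
E = -3/28 (E = -(-3)/(7*(-4)) = -(-3)*(-1)/(7*4) = -⅐*¾ = -3/28 ≈ -0.10714)
H(Y) = -9/28 (H(Y) = -3/28*(-1)*(-3) = (3/28)*(-3) = -9/28)
1/(((-1/(-13))*H(2))*V(2*(-2) + 6)) = 1/((-1/(-13)*(-9/28))*(7*(2*(-2) + 6))) = 1/((-1*(-1/13)*(-9/28))*(7*(-4 + 6))) = 1/(((1/13)*(-9/28))*(7*2)) = 1/(-9/364*14) = 1/(-9/26) = -26/9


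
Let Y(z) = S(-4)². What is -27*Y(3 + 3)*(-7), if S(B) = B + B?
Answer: 12096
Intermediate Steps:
S(B) = 2*B
Y(z) = 64 (Y(z) = (2*(-4))² = (-8)² = 64)
-27*Y(3 + 3)*(-7) = -27*64*(-7) = -1728*(-7) = 12096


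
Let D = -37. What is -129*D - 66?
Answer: 4707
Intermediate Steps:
-129*D - 66 = -129*(-37) - 66 = 4773 - 66 = 4707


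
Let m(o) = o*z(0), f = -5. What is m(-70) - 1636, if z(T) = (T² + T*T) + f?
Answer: -1286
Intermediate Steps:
z(T) = -5 + 2*T² (z(T) = (T² + T*T) - 5 = (T² + T²) - 5 = 2*T² - 5 = -5 + 2*T²)
m(o) = -5*o (m(o) = o*(-5 + 2*0²) = o*(-5 + 2*0) = o*(-5 + 0) = o*(-5) = -5*o)
m(-70) - 1636 = -5*(-70) - 1636 = 350 - 1636 = -1286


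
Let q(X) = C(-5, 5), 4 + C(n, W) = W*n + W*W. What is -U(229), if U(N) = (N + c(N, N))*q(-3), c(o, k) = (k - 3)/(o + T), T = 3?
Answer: 26677/29 ≈ 919.90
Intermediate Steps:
C(n, W) = -4 + W² + W*n (C(n, W) = -4 + (W*n + W*W) = -4 + (W*n + W²) = -4 + (W² + W*n) = -4 + W² + W*n)
c(o, k) = (-3 + k)/(3 + o) (c(o, k) = (k - 3)/(o + 3) = (-3 + k)/(3 + o))
q(X) = -4 (q(X) = -4 + 5² + 5*(-5) = -4 + 25 - 25 = -4)
U(N) = -4*N - 4*(-3 + N)/(3 + N) (U(N) = (N + (-3 + N)/(3 + N))*(-4) = -4*N - 4*(-3 + N)/(3 + N))
-U(229) = -4*(3 - 1*229² - 4*229)/(3 + 229) = -4*(3 - 1*52441 - 916)/232 = -4*(3 - 52441 - 916)/232 = -4*(-53354)/232 = -1*(-26677/29) = 26677/29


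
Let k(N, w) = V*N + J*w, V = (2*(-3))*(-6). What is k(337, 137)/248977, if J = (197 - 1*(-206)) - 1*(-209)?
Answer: 95976/248977 ≈ 0.38548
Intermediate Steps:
V = 36 (V = -6*(-6) = 36)
J = 612 (J = (197 + 206) + 209 = 403 + 209 = 612)
k(N, w) = 36*N + 612*w
k(337, 137)/248977 = (36*337 + 612*137)/248977 = (12132 + 83844)*(1/248977) = 95976*(1/248977) = 95976/248977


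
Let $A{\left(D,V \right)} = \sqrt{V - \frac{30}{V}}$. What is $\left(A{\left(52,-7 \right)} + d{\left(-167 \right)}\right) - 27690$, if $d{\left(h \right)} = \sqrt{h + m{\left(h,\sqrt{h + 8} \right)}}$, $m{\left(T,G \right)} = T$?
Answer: $-27690 + i \sqrt{334} + \frac{i \sqrt{133}}{7} \approx -27690.0 + 19.923 i$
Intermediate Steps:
$d{\left(h \right)} = \sqrt{2} \sqrt{h}$ ($d{\left(h \right)} = \sqrt{h + h} = \sqrt{2 h} = \sqrt{2} \sqrt{h}$)
$\left(A{\left(52,-7 \right)} + d{\left(-167 \right)}\right) - 27690 = \left(\sqrt{-7 - \frac{30}{-7}} + \sqrt{2} \sqrt{-167}\right) - 27690 = \left(\sqrt{-7 - - \frac{30}{7}} + \sqrt{2} i \sqrt{167}\right) - 27690 = \left(\sqrt{-7 + \frac{30}{7}} + i \sqrt{334}\right) - 27690 = \left(\sqrt{- \frac{19}{7}} + i \sqrt{334}\right) - 27690 = \left(\frac{i \sqrt{133}}{7} + i \sqrt{334}\right) - 27690 = \left(i \sqrt{334} + \frac{i \sqrt{133}}{7}\right) - 27690 = -27690 + i \sqrt{334} + \frac{i \sqrt{133}}{7}$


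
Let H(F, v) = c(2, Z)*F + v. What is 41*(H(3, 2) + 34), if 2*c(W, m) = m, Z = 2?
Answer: 1599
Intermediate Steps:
c(W, m) = m/2
H(F, v) = F + v (H(F, v) = ((½)*2)*F + v = 1*F + v = F + v)
41*(H(3, 2) + 34) = 41*((3 + 2) + 34) = 41*(5 + 34) = 41*39 = 1599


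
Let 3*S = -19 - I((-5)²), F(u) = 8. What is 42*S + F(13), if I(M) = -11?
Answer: -104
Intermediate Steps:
S = -8/3 (S = (-19 - 1*(-11))/3 = (-19 + 11)/3 = (⅓)*(-8) = -8/3 ≈ -2.6667)
42*S + F(13) = 42*(-8/3) + 8 = -112 + 8 = -104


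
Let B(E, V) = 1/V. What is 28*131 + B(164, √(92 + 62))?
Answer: 3668 + √154/154 ≈ 3668.1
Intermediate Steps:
28*131 + B(164, √(92 + 62)) = 28*131 + 1/(√(92 + 62)) = 3668 + 1/(√154) = 3668 + √154/154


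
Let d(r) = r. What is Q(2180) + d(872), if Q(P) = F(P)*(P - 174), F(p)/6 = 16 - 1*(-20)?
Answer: 434168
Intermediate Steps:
F(p) = 216 (F(p) = 6*(16 - 1*(-20)) = 6*(16 + 20) = 6*36 = 216)
Q(P) = -37584 + 216*P (Q(P) = 216*(P - 174) = 216*(-174 + P) = -37584 + 216*P)
Q(2180) + d(872) = (-37584 + 216*2180) + 872 = (-37584 + 470880) + 872 = 433296 + 872 = 434168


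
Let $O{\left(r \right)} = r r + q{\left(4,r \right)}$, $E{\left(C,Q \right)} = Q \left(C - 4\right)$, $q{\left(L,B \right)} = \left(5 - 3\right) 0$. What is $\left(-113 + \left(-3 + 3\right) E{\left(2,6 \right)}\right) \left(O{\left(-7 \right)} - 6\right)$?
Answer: $-4859$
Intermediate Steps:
$q{\left(L,B \right)} = 0$ ($q{\left(L,B \right)} = 2 \cdot 0 = 0$)
$E{\left(C,Q \right)} = Q \left(-4 + C\right)$
$O{\left(r \right)} = r^{2}$ ($O{\left(r \right)} = r r + 0 = r^{2} + 0 = r^{2}$)
$\left(-113 + \left(-3 + 3\right) E{\left(2,6 \right)}\right) \left(O{\left(-7 \right)} - 6\right) = \left(-113 + \left(-3 + 3\right) 6 \left(-4 + 2\right)\right) \left(\left(-7\right)^{2} - 6\right) = \left(-113 + 0 \cdot 6 \left(-2\right)\right) \left(49 - 6\right) = \left(-113 + 0 \left(-12\right)\right) 43 = \left(-113 + 0\right) 43 = \left(-113\right) 43 = -4859$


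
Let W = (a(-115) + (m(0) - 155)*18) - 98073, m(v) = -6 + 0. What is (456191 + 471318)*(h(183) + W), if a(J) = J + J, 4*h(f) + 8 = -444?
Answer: -93969646826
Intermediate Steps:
h(f) = -113 (h(f) = -2 + (¼)*(-444) = -2 - 111 = -113)
m(v) = -6
a(J) = 2*J
W = -101201 (W = (2*(-115) + (-6 - 155)*18) - 98073 = (-230 - 161*18) - 98073 = (-230 - 2898) - 98073 = -3128 - 98073 = -101201)
(456191 + 471318)*(h(183) + W) = (456191 + 471318)*(-113 - 101201) = 927509*(-101314) = -93969646826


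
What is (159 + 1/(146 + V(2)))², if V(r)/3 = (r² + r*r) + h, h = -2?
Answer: 680009929/26896 ≈ 25283.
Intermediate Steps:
V(r) = -6 + 6*r² (V(r) = 3*((r² + r*r) - 2) = 3*((r² + r²) - 2) = 3*(2*r² - 2) = 3*(-2 + 2*r²) = -6 + 6*r²)
(159 + 1/(146 + V(2)))² = (159 + 1/(146 + (-6 + 6*2²)))² = (159 + 1/(146 + (-6 + 6*4)))² = (159 + 1/(146 + (-6 + 24)))² = (159 + 1/(146 + 18))² = (159 + 1/164)² = (26077/164)² = 680009929/26896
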